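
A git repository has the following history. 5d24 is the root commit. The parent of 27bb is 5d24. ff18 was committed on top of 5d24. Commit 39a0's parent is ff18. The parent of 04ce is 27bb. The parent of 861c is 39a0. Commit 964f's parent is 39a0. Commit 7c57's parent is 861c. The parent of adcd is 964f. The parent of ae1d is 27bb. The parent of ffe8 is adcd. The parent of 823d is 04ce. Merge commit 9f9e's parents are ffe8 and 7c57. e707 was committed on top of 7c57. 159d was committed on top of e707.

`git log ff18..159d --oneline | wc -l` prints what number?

5

Reachable from 159d: {159d, 39a0, 5d24, 7c57, 861c, e707, ff18}.
Reachable from ff18: {5d24, ff18}.
In 159d's history but not ff18's: {159d, 39a0, 7c57, 861c, e707} — 5 commits.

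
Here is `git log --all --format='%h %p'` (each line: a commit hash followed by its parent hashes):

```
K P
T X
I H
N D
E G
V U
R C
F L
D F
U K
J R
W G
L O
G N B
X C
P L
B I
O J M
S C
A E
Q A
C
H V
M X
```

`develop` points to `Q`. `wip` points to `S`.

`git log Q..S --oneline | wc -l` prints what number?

Reachable from S: {C, S}.
Reachable from Q: {A, B, C, D, E, F, G, H, I, J, K, L, M, N, O, P, Q, R, U, V, X}.
In S's history but not Q's: {S} — 1 commit.

1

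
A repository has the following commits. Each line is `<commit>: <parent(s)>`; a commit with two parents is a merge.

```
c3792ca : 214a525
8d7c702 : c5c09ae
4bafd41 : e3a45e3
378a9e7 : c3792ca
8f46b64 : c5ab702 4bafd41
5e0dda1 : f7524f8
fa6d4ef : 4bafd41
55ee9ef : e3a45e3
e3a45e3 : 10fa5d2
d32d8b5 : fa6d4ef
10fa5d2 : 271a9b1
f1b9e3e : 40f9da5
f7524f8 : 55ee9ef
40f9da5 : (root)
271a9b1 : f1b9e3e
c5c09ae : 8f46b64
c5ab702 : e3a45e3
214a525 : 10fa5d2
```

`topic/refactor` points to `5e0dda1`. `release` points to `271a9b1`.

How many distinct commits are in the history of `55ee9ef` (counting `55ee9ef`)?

Walking parent pointers from 55ee9ef: reachable set = {10fa5d2, 271a9b1, 40f9da5, 55ee9ef, e3a45e3, f1b9e3e}.
That is 6 commits.

6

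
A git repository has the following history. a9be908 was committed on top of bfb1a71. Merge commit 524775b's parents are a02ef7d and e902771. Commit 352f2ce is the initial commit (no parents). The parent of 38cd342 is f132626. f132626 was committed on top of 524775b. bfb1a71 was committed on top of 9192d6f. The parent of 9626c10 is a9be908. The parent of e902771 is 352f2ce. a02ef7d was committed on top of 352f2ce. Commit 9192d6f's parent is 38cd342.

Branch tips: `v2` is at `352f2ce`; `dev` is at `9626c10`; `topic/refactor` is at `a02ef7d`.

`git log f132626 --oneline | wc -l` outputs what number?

Walking parent pointers from f132626: reachable set = {352f2ce, 524775b, a02ef7d, e902771, f132626}.
That is 5 commits.

5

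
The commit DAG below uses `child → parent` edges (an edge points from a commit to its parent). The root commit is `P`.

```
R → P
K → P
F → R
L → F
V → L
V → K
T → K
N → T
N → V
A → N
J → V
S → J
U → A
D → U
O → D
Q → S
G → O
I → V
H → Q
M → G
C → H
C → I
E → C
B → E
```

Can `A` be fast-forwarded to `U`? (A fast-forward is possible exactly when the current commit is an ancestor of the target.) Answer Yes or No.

Yes

A fast-forward from A to U is possible iff A is an ancestor of U.
Ancestors of U: {A, F, K, L, N, P, R, T, U, V}.
A is among them, so fast-forward is possible.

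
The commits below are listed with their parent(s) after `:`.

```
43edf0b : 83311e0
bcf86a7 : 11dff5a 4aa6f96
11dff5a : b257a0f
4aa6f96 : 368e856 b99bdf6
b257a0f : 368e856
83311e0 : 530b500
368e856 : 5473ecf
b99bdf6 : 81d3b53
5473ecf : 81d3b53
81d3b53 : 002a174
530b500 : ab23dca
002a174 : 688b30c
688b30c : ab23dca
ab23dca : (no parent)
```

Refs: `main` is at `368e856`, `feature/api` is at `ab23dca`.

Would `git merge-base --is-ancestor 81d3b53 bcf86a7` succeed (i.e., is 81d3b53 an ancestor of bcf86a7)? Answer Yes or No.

Yes

Ancestors of bcf86a7 (commits reachable by following parents): {002a174, 11dff5a, 368e856, 4aa6f96, 5473ecf, 688b30c, 81d3b53, ab23dca, b257a0f, b99bdf6, bcf86a7}.
81d3b53 is in that set, so it is an ancestor of bcf86a7.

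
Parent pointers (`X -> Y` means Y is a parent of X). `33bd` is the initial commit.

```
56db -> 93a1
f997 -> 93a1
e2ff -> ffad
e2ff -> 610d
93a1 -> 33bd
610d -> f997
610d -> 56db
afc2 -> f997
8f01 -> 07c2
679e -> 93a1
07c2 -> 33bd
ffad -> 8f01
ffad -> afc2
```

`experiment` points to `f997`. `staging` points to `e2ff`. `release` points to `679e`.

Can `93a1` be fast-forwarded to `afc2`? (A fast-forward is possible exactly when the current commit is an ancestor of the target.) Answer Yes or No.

A fast-forward from 93a1 to afc2 is possible iff 93a1 is an ancestor of afc2.
Ancestors of afc2: {33bd, 93a1, afc2, f997}.
93a1 is among them, so fast-forward is possible.

Yes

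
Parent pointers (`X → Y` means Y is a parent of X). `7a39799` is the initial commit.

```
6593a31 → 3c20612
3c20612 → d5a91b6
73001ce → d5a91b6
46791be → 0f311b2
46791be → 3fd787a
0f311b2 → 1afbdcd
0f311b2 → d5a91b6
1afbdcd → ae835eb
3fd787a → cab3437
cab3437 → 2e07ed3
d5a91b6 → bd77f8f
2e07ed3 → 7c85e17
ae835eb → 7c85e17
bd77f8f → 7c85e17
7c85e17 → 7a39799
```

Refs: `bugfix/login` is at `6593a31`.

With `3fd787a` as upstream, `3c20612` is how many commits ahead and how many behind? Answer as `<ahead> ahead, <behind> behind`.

3 ahead, 3 behind

Reachable from 3c20612: {3c20612, 7a39799, 7c85e17, bd77f8f, d5a91b6}.
Reachable from 3fd787a: {2e07ed3, 3fd787a, 7a39799, 7c85e17, cab3437}.
Only in 3c20612's history (ahead): {3c20612, bd77f8f, d5a91b6} — 3.
Only in 3fd787a's history (behind): {2e07ed3, 3fd787a, cab3437} — 3.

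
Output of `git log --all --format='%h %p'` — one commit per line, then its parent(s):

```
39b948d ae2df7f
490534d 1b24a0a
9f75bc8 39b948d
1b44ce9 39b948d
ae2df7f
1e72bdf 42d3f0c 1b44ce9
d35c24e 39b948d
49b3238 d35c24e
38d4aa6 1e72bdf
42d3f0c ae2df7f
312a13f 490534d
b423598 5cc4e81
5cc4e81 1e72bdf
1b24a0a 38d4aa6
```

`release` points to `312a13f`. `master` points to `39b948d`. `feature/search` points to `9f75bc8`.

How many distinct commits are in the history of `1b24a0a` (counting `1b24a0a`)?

7

Walking parent pointers from 1b24a0a: reachable set = {1b24a0a, 1b44ce9, 1e72bdf, 38d4aa6, 39b948d, 42d3f0c, ae2df7f}.
That is 7 commits.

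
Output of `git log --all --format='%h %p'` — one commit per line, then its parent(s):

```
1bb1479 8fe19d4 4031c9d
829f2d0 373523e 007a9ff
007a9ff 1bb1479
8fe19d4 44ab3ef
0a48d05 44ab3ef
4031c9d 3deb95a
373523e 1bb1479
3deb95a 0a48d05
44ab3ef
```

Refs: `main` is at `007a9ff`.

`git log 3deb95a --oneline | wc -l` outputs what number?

Walking parent pointers from 3deb95a: reachable set = {0a48d05, 3deb95a, 44ab3ef}.
That is 3 commits.

3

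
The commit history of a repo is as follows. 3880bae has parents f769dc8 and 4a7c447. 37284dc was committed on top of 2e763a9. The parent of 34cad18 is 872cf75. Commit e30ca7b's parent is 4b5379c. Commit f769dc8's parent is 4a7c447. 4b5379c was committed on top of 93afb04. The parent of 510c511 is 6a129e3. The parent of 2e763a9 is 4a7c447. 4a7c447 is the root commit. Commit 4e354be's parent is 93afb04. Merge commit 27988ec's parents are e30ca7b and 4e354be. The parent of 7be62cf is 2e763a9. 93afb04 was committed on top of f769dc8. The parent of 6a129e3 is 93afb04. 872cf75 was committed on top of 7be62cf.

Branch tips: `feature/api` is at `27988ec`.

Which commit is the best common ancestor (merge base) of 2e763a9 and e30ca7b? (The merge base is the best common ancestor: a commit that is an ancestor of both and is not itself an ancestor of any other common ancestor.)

Ancestors of 2e763a9: {2e763a9, 4a7c447}.
Ancestors of e30ca7b: {4a7c447, 4b5379c, 93afb04, e30ca7b, f769dc8}.
Common ancestors: {4a7c447}.
The only common ancestor is 4a7c447, so it is the merge base.

4a7c447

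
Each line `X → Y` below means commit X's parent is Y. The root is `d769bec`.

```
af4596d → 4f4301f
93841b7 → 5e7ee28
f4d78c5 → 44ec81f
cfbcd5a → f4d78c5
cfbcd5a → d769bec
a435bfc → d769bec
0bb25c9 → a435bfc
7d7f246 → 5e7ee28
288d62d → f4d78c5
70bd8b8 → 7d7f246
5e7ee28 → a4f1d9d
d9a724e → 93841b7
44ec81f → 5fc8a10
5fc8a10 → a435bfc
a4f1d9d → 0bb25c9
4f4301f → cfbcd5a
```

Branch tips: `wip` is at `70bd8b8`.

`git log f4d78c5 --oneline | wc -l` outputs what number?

5

Walking parent pointers from f4d78c5: reachable set = {44ec81f, 5fc8a10, a435bfc, d769bec, f4d78c5}.
That is 5 commits.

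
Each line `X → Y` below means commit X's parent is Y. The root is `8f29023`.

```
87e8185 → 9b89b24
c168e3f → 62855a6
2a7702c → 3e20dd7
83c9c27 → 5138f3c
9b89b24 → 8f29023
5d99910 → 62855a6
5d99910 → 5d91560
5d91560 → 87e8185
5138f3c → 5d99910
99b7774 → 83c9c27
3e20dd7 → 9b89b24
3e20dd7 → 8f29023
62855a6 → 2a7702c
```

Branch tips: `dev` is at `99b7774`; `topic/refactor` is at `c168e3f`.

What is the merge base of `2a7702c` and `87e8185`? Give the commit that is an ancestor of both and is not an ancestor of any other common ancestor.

Ancestors of 2a7702c: {2a7702c, 3e20dd7, 8f29023, 9b89b24}.
Ancestors of 87e8185: {87e8185, 8f29023, 9b89b24}.
Common ancestors: {8f29023, 9b89b24}.
Among these, 9b89b24 is not an ancestor of any other common ancestor — it is the merge base.

9b89b24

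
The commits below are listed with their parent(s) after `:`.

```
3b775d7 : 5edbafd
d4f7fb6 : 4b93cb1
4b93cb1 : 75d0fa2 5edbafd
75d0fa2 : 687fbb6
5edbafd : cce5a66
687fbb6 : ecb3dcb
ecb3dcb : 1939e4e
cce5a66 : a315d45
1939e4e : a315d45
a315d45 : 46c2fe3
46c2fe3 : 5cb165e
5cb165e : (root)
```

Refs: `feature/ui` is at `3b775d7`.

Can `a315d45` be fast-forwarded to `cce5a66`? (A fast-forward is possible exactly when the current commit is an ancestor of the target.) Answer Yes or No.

A fast-forward from a315d45 to cce5a66 is possible iff a315d45 is an ancestor of cce5a66.
Ancestors of cce5a66: {46c2fe3, 5cb165e, a315d45, cce5a66}.
a315d45 is among them, so fast-forward is possible.

Yes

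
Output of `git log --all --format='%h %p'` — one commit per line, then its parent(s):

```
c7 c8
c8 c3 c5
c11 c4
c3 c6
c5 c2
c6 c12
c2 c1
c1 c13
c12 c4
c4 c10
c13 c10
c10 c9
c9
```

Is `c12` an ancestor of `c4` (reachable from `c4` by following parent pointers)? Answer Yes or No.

Ancestors of c4: {c10, c4, c9}.
c12 is not in that set, so it is not an ancestor of c4.

No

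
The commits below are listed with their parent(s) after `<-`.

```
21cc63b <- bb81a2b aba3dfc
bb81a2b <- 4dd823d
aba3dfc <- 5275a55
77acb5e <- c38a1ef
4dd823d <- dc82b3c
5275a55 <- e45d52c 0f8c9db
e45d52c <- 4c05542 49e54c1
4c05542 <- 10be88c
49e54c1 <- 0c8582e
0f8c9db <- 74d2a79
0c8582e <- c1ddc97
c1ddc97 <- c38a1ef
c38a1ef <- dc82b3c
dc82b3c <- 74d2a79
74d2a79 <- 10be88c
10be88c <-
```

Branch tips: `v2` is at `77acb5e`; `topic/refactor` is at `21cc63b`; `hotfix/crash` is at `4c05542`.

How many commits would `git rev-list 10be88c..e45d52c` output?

8

Reachable from e45d52c: {0c8582e, 10be88c, 49e54c1, 4c05542, 74d2a79, c1ddc97, c38a1ef, dc82b3c, e45d52c}.
Reachable from 10be88c: {10be88c}.
In e45d52c's history but not 10be88c's: {0c8582e, 49e54c1, 4c05542, 74d2a79, c1ddc97, c38a1ef, dc82b3c, e45d52c} — 8 commits.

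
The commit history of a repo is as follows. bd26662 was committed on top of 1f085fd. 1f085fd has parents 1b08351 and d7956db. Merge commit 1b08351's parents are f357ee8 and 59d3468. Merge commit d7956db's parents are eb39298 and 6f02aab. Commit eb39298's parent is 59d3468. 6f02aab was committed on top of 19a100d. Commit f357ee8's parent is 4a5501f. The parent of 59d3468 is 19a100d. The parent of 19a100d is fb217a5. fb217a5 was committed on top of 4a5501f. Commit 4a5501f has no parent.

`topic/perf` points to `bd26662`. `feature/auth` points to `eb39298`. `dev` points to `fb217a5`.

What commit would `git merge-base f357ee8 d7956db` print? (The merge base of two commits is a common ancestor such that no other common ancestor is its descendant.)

Ancestors of f357ee8: {4a5501f, f357ee8}.
Ancestors of d7956db: {19a100d, 4a5501f, 59d3468, 6f02aab, d7956db, eb39298, fb217a5}.
Common ancestors: {4a5501f}.
The only common ancestor is 4a5501f, so it is the merge base.

4a5501f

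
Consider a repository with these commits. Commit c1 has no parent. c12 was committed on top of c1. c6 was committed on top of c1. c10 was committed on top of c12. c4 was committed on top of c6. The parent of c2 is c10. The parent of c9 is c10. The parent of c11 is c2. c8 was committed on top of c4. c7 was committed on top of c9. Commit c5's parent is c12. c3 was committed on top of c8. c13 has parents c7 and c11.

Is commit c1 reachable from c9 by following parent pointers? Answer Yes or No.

Ancestors of c9 (commits reachable by following parents): {c1, c10, c12, c9}.
c1 is in that set, so it is an ancestor of c9.

Yes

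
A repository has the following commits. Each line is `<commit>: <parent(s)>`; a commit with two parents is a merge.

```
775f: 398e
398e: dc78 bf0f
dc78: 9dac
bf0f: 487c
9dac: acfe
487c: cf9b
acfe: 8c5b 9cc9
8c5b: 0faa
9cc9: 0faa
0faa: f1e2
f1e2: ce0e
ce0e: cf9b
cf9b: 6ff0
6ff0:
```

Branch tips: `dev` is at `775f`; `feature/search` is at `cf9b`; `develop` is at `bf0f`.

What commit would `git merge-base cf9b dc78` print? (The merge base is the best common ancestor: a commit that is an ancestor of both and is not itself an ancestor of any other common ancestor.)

Ancestors of cf9b: {6ff0, cf9b}.
Ancestors of dc78: {0faa, 6ff0, 8c5b, 9cc9, 9dac, acfe, ce0e, cf9b, dc78, f1e2}.
Common ancestors: {6ff0, cf9b}.
Among these, cf9b is not an ancestor of any other common ancestor — it is the merge base.

cf9b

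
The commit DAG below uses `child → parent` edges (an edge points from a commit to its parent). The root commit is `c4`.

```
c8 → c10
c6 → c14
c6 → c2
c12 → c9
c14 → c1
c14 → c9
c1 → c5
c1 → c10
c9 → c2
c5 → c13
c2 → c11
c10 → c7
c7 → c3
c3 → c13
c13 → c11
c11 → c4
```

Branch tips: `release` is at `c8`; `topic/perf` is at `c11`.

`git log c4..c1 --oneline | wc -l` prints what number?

Reachable from c1: {c1, c10, c11, c13, c3, c4, c5, c7}.
Reachable from c4: {c4}.
In c1's history but not c4's: {c1, c10, c11, c13, c3, c5, c7} — 7 commits.

7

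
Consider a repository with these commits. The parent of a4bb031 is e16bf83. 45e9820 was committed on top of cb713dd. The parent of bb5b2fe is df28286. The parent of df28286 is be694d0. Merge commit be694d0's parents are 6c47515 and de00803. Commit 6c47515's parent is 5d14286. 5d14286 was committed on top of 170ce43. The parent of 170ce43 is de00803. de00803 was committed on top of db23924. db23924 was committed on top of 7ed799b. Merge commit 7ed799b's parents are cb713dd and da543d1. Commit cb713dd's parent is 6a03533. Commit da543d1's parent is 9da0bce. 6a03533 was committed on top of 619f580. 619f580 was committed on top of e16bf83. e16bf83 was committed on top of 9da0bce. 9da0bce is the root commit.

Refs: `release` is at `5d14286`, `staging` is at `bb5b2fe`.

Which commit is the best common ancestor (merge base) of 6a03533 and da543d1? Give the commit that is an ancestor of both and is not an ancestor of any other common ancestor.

9da0bce

Ancestors of 6a03533: {619f580, 6a03533, 9da0bce, e16bf83}.
Ancestors of da543d1: {9da0bce, da543d1}.
Common ancestors: {9da0bce}.
The only common ancestor is 9da0bce, so it is the merge base.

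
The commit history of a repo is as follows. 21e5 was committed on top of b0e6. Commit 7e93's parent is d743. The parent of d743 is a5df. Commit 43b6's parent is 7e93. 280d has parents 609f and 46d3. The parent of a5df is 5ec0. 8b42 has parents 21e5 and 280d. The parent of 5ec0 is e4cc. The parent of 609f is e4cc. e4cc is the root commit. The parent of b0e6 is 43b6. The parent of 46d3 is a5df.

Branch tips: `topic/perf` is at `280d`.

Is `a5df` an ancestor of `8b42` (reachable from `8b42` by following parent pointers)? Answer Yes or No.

Yes

Ancestors of 8b42 (commits reachable by following parents): {21e5, 280d, 43b6, 46d3, 5ec0, 609f, 7e93, 8b42, a5df, b0e6, d743, e4cc}.
a5df is in that set, so it is an ancestor of 8b42.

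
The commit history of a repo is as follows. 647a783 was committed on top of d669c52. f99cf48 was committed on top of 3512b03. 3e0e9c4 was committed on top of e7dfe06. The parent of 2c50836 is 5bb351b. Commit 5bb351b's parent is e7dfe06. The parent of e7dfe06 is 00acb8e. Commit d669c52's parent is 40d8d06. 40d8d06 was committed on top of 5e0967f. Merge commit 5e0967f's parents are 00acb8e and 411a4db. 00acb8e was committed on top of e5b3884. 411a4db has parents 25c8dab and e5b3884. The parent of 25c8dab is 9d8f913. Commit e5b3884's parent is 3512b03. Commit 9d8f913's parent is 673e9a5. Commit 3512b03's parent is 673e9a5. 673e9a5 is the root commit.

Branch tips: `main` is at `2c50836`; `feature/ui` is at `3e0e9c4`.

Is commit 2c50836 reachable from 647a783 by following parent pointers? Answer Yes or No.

Ancestors of 647a783: {00acb8e, 25c8dab, 3512b03, 40d8d06, 411a4db, 5e0967f, 647a783, 673e9a5, 9d8f913, d669c52, e5b3884}.
2c50836 is not in that set, so it is not an ancestor of 647a783.

No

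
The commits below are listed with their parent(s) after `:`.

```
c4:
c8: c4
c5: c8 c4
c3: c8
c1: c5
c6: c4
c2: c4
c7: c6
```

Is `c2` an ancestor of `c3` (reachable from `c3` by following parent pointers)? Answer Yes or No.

No

Ancestors of c3: {c3, c4, c8}.
c2 is not in that set, so it is not an ancestor of c3.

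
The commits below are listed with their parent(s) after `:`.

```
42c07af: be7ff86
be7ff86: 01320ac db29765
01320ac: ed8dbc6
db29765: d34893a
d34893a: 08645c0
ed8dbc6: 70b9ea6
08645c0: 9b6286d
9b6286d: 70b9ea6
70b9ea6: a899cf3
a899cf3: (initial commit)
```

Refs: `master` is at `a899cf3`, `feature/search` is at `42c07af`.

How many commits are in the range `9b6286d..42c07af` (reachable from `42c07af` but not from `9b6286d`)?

Reachable from 42c07af: {01320ac, 08645c0, 42c07af, 70b9ea6, 9b6286d, a899cf3, be7ff86, d34893a, db29765, ed8dbc6}.
Reachable from 9b6286d: {70b9ea6, 9b6286d, a899cf3}.
In 42c07af's history but not 9b6286d's: {01320ac, 08645c0, 42c07af, be7ff86, d34893a, db29765, ed8dbc6} — 7 commits.

7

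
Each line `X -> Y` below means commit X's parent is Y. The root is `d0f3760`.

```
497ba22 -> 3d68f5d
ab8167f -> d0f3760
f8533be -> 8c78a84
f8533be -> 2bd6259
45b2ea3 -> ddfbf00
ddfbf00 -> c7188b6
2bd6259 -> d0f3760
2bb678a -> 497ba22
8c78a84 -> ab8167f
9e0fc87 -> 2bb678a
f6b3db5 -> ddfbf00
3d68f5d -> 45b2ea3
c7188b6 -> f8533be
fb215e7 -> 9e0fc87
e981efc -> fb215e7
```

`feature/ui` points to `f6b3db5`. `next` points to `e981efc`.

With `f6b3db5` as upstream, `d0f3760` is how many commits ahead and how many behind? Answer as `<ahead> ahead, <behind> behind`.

0 ahead, 7 behind

Reachable from d0f3760: {d0f3760}.
Reachable from f6b3db5: {2bd6259, 8c78a84, ab8167f, c7188b6, d0f3760, ddfbf00, f6b3db5, f8533be}.
Only in d0f3760's history (ahead): {} — 0.
Only in f6b3db5's history (behind): {2bd6259, 8c78a84, ab8167f, c7188b6, ddfbf00, f6b3db5, f8533be} — 7.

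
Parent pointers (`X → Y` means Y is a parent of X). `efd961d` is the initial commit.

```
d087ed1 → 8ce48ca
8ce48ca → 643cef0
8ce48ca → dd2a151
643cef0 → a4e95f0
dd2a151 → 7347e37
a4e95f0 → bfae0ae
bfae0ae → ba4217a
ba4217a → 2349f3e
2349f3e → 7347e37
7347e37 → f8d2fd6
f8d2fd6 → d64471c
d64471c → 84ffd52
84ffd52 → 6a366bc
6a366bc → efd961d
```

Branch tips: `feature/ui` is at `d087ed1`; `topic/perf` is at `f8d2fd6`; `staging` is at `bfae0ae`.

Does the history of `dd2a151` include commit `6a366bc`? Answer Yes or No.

Yes

Ancestors of dd2a151 (commits reachable by following parents): {6a366bc, 7347e37, 84ffd52, d64471c, dd2a151, efd961d, f8d2fd6}.
6a366bc is in that set, so it is an ancestor of dd2a151.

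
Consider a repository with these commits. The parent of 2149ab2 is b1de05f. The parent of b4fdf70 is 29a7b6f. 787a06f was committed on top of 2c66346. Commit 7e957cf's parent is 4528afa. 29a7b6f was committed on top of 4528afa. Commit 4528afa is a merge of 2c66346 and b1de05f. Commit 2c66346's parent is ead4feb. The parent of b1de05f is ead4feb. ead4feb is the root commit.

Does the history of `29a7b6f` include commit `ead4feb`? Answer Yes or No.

Yes

Ancestors of 29a7b6f (commits reachable by following parents): {29a7b6f, 2c66346, 4528afa, b1de05f, ead4feb}.
ead4feb is in that set, so it is an ancestor of 29a7b6f.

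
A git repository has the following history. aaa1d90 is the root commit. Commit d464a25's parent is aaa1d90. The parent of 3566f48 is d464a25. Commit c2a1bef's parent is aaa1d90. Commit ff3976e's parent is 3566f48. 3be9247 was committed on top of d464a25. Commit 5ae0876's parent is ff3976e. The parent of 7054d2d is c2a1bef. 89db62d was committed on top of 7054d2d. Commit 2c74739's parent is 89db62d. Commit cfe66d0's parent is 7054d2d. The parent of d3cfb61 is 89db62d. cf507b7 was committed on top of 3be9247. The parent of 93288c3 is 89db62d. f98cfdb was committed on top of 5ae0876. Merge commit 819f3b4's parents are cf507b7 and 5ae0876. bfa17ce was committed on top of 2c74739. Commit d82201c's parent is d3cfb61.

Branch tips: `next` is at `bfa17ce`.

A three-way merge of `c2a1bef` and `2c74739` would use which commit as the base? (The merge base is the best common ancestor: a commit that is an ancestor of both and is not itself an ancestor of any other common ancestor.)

c2a1bef

Ancestors of c2a1bef: {aaa1d90, c2a1bef}.
Ancestors of 2c74739: {2c74739, 7054d2d, 89db62d, aaa1d90, c2a1bef}.
Common ancestors: {aaa1d90, c2a1bef}.
Among these, c2a1bef is not an ancestor of any other common ancestor — it is the merge base.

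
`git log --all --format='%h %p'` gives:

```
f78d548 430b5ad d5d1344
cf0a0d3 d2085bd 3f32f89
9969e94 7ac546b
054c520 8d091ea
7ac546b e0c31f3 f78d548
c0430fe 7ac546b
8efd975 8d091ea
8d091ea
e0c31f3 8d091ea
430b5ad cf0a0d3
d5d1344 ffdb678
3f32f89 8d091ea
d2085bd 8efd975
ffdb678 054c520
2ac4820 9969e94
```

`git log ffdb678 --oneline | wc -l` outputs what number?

Walking parent pointers from ffdb678: reachable set = {054c520, 8d091ea, ffdb678}.
That is 3 commits.

3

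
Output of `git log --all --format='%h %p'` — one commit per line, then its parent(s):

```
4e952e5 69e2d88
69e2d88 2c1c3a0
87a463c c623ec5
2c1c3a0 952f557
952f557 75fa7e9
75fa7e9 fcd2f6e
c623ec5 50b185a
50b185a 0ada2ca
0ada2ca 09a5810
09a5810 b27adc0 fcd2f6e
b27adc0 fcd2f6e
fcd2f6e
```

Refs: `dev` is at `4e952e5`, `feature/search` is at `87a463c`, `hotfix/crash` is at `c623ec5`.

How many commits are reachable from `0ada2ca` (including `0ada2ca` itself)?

4

Walking parent pointers from 0ada2ca: reachable set = {09a5810, 0ada2ca, b27adc0, fcd2f6e}.
That is 4 commits.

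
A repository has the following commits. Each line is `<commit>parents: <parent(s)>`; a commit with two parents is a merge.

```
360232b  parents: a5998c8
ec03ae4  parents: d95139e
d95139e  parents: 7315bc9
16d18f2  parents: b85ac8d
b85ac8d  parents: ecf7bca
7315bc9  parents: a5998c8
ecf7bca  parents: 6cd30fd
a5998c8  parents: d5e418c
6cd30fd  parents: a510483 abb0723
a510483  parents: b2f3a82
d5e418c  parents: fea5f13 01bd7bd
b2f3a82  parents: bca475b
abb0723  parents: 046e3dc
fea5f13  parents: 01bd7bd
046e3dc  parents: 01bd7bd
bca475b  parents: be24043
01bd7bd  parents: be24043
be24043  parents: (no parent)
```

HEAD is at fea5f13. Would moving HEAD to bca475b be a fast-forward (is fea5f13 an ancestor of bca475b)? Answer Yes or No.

A fast-forward from fea5f13 to bca475b is possible iff fea5f13 is an ancestor of bca475b.
Ancestors of bca475b: {bca475b, be24043}.
fea5f13 is not among them, so fast-forward is not possible.

No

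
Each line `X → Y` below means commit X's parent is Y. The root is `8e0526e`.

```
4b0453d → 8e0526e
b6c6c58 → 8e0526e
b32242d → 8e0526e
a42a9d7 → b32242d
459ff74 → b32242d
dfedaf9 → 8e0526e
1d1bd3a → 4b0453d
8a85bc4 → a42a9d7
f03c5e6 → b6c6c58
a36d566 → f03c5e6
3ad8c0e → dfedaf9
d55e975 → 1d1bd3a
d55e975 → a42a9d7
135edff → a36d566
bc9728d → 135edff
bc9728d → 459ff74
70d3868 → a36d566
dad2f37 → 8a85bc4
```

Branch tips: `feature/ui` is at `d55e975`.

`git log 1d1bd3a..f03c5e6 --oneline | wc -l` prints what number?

2

Reachable from f03c5e6: {8e0526e, b6c6c58, f03c5e6}.
Reachable from 1d1bd3a: {1d1bd3a, 4b0453d, 8e0526e}.
In f03c5e6's history but not 1d1bd3a's: {b6c6c58, f03c5e6} — 2 commits.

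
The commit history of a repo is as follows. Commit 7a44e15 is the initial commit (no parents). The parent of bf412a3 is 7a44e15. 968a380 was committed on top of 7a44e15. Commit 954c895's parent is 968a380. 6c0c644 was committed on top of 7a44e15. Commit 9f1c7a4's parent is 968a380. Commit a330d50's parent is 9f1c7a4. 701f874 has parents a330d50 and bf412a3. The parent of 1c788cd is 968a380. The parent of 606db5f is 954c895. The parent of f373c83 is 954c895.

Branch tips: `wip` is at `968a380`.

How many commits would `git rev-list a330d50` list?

4

Walking parent pointers from a330d50: reachable set = {7a44e15, 968a380, 9f1c7a4, a330d50}.
That is 4 commits.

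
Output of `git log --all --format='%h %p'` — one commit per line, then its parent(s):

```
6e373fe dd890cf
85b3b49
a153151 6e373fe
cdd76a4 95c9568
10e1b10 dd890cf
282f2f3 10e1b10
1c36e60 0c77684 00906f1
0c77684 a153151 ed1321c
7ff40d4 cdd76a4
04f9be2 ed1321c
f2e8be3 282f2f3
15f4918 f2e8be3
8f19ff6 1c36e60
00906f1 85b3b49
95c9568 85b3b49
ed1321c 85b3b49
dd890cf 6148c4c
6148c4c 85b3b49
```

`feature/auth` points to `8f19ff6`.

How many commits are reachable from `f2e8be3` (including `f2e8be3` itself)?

6

Walking parent pointers from f2e8be3: reachable set = {10e1b10, 282f2f3, 6148c4c, 85b3b49, dd890cf, f2e8be3}.
That is 6 commits.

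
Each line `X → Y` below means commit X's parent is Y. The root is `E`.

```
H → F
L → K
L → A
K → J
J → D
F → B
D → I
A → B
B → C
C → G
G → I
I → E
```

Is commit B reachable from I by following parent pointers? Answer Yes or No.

No

Ancestors of I: {E, I}.
B is not in that set, so it is not an ancestor of I.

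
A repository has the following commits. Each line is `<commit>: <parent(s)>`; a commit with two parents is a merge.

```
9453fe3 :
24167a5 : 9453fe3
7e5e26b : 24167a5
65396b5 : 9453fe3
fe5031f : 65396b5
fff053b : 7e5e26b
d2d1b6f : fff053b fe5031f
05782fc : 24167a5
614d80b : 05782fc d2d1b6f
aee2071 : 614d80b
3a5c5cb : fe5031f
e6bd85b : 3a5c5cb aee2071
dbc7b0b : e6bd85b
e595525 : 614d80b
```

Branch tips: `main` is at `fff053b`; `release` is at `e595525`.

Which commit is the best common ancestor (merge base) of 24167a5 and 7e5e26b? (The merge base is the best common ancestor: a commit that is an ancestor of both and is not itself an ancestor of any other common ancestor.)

24167a5

Ancestors of 24167a5: {24167a5, 9453fe3}.
Ancestors of 7e5e26b: {24167a5, 7e5e26b, 9453fe3}.
Common ancestors: {24167a5, 9453fe3}.
Among these, 24167a5 is not an ancestor of any other common ancestor — it is the merge base.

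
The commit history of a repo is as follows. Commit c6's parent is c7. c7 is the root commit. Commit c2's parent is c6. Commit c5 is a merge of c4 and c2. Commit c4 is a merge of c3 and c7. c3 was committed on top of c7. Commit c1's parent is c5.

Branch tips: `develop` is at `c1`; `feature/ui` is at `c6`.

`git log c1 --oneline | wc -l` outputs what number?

Walking parent pointers from c1: reachable set = {c1, c2, c3, c4, c5, c6, c7}.
That is 7 commits.

7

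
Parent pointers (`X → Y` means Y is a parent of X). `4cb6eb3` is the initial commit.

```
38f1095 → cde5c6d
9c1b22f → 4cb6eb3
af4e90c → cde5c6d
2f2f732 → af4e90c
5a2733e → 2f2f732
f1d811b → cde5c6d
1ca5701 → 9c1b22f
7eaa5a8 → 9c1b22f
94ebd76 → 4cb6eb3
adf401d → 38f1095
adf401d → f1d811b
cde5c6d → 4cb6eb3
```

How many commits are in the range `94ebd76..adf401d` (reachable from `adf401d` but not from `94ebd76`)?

Reachable from adf401d: {38f1095, 4cb6eb3, adf401d, cde5c6d, f1d811b}.
Reachable from 94ebd76: {4cb6eb3, 94ebd76}.
In adf401d's history but not 94ebd76's: {38f1095, adf401d, cde5c6d, f1d811b} — 4 commits.

4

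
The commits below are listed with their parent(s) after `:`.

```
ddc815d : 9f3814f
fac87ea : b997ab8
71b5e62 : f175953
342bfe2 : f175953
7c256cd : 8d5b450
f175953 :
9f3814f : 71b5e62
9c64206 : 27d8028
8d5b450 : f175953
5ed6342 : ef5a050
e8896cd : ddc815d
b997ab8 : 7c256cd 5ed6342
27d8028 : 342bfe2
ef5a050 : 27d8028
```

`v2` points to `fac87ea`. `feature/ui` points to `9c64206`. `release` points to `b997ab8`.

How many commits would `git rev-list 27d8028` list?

3

Walking parent pointers from 27d8028: reachable set = {27d8028, 342bfe2, f175953}.
That is 3 commits.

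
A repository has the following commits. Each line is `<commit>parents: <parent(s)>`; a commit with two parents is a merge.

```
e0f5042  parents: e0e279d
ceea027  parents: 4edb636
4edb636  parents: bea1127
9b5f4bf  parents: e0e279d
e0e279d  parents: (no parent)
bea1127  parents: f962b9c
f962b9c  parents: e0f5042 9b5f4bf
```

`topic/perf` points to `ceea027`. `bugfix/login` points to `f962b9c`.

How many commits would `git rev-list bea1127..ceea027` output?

2

Reachable from ceea027: {4edb636, 9b5f4bf, bea1127, ceea027, e0e279d, e0f5042, f962b9c}.
Reachable from bea1127: {9b5f4bf, bea1127, e0e279d, e0f5042, f962b9c}.
In ceea027's history but not bea1127's: {4edb636, ceea027} — 2 commits.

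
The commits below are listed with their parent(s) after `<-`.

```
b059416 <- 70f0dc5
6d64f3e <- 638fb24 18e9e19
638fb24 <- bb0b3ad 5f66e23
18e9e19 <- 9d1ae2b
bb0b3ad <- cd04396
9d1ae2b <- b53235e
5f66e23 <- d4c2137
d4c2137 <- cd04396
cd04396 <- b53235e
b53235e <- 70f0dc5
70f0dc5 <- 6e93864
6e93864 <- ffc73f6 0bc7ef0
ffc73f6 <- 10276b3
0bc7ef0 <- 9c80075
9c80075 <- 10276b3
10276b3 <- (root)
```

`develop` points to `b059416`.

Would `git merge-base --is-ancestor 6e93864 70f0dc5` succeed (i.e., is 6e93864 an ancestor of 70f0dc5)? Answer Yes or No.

Ancestors of 70f0dc5 (commits reachable by following parents): {0bc7ef0, 10276b3, 6e93864, 70f0dc5, 9c80075, ffc73f6}.
6e93864 is in that set, so it is an ancestor of 70f0dc5.

Yes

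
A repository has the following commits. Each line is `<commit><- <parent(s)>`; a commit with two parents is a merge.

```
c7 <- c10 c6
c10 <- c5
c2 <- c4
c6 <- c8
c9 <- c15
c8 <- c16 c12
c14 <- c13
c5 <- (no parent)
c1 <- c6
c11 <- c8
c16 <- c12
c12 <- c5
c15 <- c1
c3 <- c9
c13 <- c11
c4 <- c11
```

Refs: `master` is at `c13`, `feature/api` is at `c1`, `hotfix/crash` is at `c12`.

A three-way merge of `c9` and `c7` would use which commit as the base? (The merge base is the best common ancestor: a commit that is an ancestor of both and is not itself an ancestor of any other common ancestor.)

c6

Ancestors of c9: {c1, c12, c15, c16, c5, c6, c8, c9}.
Ancestors of c7: {c10, c12, c16, c5, c6, c7, c8}.
Common ancestors: {c12, c16, c5, c6, c8}.
Among these, c6 is not an ancestor of any other common ancestor — it is the merge base.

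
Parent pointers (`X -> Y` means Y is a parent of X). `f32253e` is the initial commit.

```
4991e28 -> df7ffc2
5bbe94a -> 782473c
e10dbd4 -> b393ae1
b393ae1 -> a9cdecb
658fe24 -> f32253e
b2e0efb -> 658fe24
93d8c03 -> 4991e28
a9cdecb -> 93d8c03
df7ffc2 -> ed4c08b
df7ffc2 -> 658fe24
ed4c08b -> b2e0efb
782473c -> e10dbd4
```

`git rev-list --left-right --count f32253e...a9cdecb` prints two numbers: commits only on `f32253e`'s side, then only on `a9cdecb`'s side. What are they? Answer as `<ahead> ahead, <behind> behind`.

0 ahead, 7 behind

Reachable from f32253e: {f32253e}.
Reachable from a9cdecb: {4991e28, 658fe24, 93d8c03, a9cdecb, b2e0efb, df7ffc2, ed4c08b, f32253e}.
Only in f32253e's history (ahead): {} — 0.
Only in a9cdecb's history (behind): {4991e28, 658fe24, 93d8c03, a9cdecb, b2e0efb, df7ffc2, ed4c08b} — 7.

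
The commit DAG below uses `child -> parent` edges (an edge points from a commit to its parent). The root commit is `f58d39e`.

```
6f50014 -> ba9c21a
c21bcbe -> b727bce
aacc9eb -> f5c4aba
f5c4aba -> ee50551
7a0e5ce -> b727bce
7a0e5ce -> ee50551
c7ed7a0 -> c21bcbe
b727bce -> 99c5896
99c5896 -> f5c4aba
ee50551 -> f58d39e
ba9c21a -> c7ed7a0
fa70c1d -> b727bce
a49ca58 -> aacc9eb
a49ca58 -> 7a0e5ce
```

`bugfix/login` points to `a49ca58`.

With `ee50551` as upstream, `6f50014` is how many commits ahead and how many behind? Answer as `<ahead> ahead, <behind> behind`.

Reachable from 6f50014: {6f50014, 99c5896, b727bce, ba9c21a, c21bcbe, c7ed7a0, ee50551, f58d39e, f5c4aba}.
Reachable from ee50551: {ee50551, f58d39e}.
Only in 6f50014's history (ahead): {6f50014, 99c5896, b727bce, ba9c21a, c21bcbe, c7ed7a0, f5c4aba} — 7.
Only in ee50551's history (behind): {} — 0.

7 ahead, 0 behind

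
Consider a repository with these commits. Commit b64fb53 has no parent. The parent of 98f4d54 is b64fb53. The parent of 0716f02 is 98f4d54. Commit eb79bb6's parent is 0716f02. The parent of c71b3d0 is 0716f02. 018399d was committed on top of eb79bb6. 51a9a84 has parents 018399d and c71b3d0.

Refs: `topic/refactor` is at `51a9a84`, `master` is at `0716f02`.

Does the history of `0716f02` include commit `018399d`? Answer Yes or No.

Ancestors of 0716f02: {0716f02, 98f4d54, b64fb53}.
018399d is not in that set, so it is not an ancestor of 0716f02.

No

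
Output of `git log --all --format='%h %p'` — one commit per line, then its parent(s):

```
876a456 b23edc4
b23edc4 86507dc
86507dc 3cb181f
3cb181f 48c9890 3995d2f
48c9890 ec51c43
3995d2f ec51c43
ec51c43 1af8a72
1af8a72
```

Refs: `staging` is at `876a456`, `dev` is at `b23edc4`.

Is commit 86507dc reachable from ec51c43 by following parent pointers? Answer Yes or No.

Ancestors of ec51c43: {1af8a72, ec51c43}.
86507dc is not in that set, so it is not an ancestor of ec51c43.

No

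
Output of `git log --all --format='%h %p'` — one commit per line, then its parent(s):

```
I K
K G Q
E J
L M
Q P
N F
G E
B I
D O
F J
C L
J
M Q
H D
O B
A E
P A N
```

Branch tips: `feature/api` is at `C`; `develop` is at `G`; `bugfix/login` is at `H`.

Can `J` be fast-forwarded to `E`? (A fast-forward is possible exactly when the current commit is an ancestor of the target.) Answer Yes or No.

A fast-forward from J to E is possible iff J is an ancestor of E.
Ancestors of E: {E, J}.
J is among them, so fast-forward is possible.

Yes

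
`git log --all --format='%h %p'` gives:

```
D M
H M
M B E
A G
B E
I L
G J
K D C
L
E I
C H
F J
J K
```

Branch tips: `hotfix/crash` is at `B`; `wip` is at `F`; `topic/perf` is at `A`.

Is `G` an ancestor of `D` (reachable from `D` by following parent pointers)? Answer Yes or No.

No

Ancestors of D: {B, D, E, I, L, M}.
G is not in that set, so it is not an ancestor of D.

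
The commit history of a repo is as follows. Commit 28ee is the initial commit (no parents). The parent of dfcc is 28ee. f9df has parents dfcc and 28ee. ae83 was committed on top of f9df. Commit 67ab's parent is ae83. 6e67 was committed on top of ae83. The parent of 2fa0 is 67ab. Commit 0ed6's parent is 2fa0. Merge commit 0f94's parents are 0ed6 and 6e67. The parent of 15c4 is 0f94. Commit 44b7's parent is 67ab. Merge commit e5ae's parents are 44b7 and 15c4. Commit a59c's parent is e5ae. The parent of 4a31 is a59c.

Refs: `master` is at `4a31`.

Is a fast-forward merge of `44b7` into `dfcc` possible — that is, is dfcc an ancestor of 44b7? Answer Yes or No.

A fast-forward from dfcc to 44b7 is possible iff dfcc is an ancestor of 44b7.
Ancestors of 44b7: {28ee, 44b7, 67ab, ae83, dfcc, f9df}.
dfcc is among them, so fast-forward is possible.

Yes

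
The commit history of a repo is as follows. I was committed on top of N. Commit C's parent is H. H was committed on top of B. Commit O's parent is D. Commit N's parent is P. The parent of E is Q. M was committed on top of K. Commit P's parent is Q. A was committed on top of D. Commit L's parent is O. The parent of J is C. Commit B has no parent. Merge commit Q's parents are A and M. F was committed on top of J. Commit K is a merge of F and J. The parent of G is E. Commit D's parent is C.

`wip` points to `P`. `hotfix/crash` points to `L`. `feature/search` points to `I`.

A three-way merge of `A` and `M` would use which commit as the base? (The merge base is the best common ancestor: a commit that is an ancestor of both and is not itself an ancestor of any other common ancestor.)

Ancestors of A: {A, B, C, D, H}.
Ancestors of M: {B, C, F, H, J, K, M}.
Common ancestors: {B, C, H}.
Among these, C is not an ancestor of any other common ancestor — it is the merge base.

C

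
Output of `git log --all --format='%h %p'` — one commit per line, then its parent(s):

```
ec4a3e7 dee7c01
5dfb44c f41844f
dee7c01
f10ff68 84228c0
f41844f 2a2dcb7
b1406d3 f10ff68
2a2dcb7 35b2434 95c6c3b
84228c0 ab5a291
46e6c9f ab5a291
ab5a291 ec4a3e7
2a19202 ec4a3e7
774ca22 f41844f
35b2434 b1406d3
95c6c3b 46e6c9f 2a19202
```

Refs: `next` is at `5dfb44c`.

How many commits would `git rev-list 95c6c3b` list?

Walking parent pointers from 95c6c3b: reachable set = {2a19202, 46e6c9f, 95c6c3b, ab5a291, dee7c01, ec4a3e7}.
That is 6 commits.

6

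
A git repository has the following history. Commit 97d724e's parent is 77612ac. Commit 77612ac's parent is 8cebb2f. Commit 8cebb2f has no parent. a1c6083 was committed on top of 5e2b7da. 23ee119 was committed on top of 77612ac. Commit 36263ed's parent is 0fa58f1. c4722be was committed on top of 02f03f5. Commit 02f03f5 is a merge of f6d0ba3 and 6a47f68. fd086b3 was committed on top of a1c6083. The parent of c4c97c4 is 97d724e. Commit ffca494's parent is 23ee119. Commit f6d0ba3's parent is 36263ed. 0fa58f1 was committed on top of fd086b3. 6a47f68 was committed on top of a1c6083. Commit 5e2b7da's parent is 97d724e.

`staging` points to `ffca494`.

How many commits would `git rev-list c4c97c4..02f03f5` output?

8

Reachable from 02f03f5: {02f03f5, 0fa58f1, 36263ed, 5e2b7da, 6a47f68, 77612ac, 8cebb2f, 97d724e, a1c6083, f6d0ba3, fd086b3}.
Reachable from c4c97c4: {77612ac, 8cebb2f, 97d724e, c4c97c4}.
In 02f03f5's history but not c4c97c4's: {02f03f5, 0fa58f1, 36263ed, 5e2b7da, 6a47f68, a1c6083, f6d0ba3, fd086b3} — 8 commits.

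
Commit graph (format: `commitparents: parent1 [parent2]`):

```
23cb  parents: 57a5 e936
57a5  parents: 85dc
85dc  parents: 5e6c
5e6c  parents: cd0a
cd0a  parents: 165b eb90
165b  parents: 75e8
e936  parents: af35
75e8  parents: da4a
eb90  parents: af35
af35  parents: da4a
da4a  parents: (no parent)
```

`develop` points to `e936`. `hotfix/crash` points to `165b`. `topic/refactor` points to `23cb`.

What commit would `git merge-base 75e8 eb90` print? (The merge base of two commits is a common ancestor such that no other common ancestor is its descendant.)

da4a

Ancestors of 75e8: {75e8, da4a}.
Ancestors of eb90: {af35, da4a, eb90}.
Common ancestors: {da4a}.
The only common ancestor is da4a, so it is the merge base.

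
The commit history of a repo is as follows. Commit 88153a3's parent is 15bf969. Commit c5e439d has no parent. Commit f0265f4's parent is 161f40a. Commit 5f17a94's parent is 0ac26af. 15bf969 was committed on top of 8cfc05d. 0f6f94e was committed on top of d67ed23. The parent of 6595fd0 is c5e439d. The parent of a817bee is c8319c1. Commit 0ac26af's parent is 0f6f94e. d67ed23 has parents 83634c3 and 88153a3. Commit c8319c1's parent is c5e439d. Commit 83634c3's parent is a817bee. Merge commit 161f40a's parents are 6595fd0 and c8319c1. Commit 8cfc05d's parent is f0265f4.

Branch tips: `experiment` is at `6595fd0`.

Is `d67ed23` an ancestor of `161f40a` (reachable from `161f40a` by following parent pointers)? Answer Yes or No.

Ancestors of 161f40a: {161f40a, 6595fd0, c5e439d, c8319c1}.
d67ed23 is not in that set, so it is not an ancestor of 161f40a.

No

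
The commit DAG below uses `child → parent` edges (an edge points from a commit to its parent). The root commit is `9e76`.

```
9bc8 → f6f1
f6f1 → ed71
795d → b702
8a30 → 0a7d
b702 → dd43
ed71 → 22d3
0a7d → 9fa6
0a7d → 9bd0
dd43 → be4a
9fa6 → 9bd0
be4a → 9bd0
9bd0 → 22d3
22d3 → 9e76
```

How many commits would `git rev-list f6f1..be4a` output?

Reachable from be4a: {22d3, 9bd0, 9e76, be4a}.
Reachable from f6f1: {22d3, 9e76, ed71, f6f1}.
In be4a's history but not f6f1's: {9bd0, be4a} — 2 commits.

2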